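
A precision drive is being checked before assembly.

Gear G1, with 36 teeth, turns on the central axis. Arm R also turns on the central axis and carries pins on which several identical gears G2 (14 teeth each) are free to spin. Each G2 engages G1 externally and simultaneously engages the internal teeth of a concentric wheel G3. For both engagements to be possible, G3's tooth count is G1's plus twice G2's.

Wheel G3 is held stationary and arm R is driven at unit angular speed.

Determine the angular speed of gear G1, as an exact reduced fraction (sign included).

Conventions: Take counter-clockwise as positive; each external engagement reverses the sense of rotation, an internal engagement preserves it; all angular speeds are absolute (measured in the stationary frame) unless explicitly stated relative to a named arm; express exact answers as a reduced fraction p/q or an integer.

topology: planetary set — G1 36T / G2 14T / G3 64T, arm = carrier (Willis)
ring teeth: 36 + 2·14 = 64
36(ω_sun−ω_arm) = −64(ω_ring−ω_arm),  ω_ring = 0, ω_arm = 1
ω_sun = 1 − (64/36)(0−1) = 25/9
exact speed ratio = 25/9

25/9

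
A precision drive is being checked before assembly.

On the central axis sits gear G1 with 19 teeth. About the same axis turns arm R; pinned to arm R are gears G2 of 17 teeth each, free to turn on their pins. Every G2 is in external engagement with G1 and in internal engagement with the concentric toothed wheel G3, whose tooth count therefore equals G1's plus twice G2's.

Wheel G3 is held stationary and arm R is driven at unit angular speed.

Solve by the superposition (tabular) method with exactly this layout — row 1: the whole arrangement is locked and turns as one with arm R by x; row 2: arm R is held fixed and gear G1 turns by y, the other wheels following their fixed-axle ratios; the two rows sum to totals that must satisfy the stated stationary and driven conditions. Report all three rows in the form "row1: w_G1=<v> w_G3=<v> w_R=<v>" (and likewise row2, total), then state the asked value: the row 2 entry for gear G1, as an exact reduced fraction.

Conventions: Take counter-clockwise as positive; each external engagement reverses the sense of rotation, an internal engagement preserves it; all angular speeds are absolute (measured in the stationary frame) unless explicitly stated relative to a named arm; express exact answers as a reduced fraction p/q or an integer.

planetary set (19T centre, 17T on arm, 53T internal) — Willis relation
row 1 — lock + rotate with arm: ω_sun = ω_ring = ω_arm = x
row 2: sun turns y, ring = −(19/53)·y, arm 0
boundary: total ω_ring = x − (19/53)·y = 0 and total ω_arm = x = 1  ⇒  y = 53/19, x = 1
row 2 ring = −(19/53)·53/19 = -1
totals (row 1 + row 2): sun 1 + 53/19 = 72/19, ring 1 + (-1) = 0, arm 1 + 0 = 1
asked cell (row2, sun) = 53/19

row1: w_G1=1 w_G3=1 w_R=1
row2: w_G1=53/19 w_G3=-1 w_R=0
total: w_G1=72/19 w_G3=0 w_R=1
asked value: 53/19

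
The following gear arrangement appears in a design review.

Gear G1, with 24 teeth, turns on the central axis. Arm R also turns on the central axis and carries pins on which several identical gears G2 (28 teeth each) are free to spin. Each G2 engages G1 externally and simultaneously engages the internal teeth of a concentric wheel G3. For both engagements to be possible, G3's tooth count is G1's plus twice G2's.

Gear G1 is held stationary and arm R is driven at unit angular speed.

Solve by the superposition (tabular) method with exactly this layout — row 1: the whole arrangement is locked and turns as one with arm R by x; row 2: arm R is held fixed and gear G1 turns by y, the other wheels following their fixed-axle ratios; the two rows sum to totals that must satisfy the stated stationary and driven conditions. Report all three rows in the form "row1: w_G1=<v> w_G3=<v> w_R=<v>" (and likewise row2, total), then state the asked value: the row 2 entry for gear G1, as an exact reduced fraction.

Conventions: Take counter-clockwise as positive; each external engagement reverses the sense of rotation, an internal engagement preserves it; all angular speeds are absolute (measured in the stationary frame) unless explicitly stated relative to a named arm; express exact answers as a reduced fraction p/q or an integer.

planetary set (24T centre, 28T on arm, 80T internal) — Willis relation
superposition row 1 [locked train]: every member turns x
row 2: sun turns y, ring = −(24/80)·y, arm 0
boundary: total ω_sun = x + y = 0 and total ω_arm = x = 1  ⇒  y = -1, x = 1
row 2 ring = −(24/80)·(-1) = 3/10
totals (row 1 + row 2): sun 1 + (-1) = 0, ring 1 + 3/10 = 13/10, arm 1 + 0 = 1
asked cell (row2, sun) = -1

row1: w_G1=1 w_G3=1 w_R=1
row2: w_G1=-1 w_G3=3/10 w_R=0
total: w_G1=0 w_G3=13/10 w_R=1
asked value: -1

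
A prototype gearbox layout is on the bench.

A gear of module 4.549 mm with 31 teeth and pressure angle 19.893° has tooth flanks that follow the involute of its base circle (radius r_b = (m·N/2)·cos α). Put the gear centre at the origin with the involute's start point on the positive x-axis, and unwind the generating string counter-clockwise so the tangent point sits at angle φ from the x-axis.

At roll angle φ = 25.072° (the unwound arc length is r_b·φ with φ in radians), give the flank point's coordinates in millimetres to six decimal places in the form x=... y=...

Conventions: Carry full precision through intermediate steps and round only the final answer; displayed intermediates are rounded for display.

x=72.349420 y=1.816631

single-mesh involute tooth geometry (31T wheel at module 4.549)
pitch radius r_p = m·N/2 = 4.549·31/2 = 70.509500
base radius r_b = r_p·cos α = 70.509500·cos 19.893° = 66.302177
roll angle φ = 25.072° = 0.43758895 rad
x = r_b·(cos φ + φ·sin φ) = 72.349420
y = r_b·(sin φ − φ·cos φ) = 1.816631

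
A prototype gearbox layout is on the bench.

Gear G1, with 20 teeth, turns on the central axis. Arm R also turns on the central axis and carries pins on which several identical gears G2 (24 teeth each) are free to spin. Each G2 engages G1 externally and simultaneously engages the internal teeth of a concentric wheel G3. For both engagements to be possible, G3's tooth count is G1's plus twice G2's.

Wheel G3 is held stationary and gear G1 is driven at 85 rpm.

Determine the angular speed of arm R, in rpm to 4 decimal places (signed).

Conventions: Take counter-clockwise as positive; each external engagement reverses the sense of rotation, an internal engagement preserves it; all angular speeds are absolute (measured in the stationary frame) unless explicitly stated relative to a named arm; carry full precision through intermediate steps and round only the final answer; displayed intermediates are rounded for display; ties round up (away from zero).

+19.3182 rpm

recognized (axles ride arm R): planetary set, 20/24/68 teeth
normalise by the input: solve with ω_sun = 1, then scale by 85 rpm
ring teeth: 20 + 2·24 = 68
20(ω_sun−ω_arm) = −68(ω_ring−ω_arm),  ω_ring = 0, ω_sun = 1
20(1−ω_arm) = −68(0−ω_arm)  ⇒  88·ω_arm = 20  ⇒  ω_arm = 5/22
scale: ω_arm = 5/22 × 85 rpm = +19.3182 rpm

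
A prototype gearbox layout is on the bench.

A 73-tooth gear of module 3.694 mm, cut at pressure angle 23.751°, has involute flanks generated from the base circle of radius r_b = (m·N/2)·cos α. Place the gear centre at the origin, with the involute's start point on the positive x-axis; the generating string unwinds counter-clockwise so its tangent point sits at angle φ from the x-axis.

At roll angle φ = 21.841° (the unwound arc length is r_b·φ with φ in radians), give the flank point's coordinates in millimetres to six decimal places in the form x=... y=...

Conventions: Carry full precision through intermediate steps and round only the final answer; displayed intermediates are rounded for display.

x=132.054843 y=2.245742

topology: single-mesh involute geometry — m = 3.694, N = 73
pitch radius r_p = m·N/2 = 3.694·73/2 = 134.831000
base radius r_b = r_p·cos α = 134.831000·cos 23.751° = 123.411414
roll angle φ = 21.841° = 0.38119736 rad
x = r_b·(cos φ + φ·sin φ) = 132.054843
y = r_b·(sin φ − φ·cos φ) = 2.245742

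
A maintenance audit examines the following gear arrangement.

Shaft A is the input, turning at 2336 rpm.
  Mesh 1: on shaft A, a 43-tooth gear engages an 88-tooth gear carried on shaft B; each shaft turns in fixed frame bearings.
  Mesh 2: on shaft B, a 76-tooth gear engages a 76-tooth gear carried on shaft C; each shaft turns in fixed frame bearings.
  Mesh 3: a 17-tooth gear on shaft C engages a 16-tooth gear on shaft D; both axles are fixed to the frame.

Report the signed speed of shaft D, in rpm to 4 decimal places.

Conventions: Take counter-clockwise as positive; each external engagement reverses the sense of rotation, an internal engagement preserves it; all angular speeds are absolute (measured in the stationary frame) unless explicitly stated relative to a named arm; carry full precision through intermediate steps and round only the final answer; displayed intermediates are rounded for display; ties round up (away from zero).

-1212.7955 rpm

3-mesh fixed-axis compound train (all bearings frame-fixed)
mesh 1 [43T→88T]: ω = 2336.0000×43/88 = 1141.4545 rpm, sense flips to −
mesh 2 [76T→76T]: ω = 1141.4545×76/76 = 1141.4545 rpm, sense flips to +
mesh 3 [17T→16T]: ω = 1141.4545×17/16 = 1212.7955 rpm, sense flips to −
signed output speed = -1212.7955 rpm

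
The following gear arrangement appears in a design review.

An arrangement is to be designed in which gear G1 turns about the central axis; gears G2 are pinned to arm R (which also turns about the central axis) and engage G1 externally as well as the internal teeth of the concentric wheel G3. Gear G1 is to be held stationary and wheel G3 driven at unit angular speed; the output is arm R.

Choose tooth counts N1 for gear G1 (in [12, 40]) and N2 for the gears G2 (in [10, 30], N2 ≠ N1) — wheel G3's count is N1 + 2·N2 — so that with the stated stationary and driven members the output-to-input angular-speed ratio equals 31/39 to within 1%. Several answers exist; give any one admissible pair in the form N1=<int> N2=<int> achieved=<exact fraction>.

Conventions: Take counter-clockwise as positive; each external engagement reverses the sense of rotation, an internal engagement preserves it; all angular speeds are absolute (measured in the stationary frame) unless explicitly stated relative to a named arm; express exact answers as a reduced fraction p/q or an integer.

N1=16 N2=23 achieved=31/39

planetary set to be sized for 31/39 (Willis relation)
Willis with ω_sun = 0: ω_arm/ω_ring = N3/(N1+N3); set equal to 31/39  ⇒  N3/N1 = (31/39)/(1 − 31/39) = 31/8
N3 = N1 + 2·N2  ⇒  N2/N1 = (N3/N1 − 1)/2 = (31/8 − 1)/2 = 23/16
smallest multiple with N1 ≥ 12 and N2 ≥ 10: k = 1  ⇒  N1 = 1·16 = 16, N2 = 1·23 = 23 (N1 ≤ 40, N2 ≤ 30, N2 ≠ N1 ✓), N3 = 16 + 2·23 = 62
check: N3/(N1+N3) with N1 = 16, N3 = 62 gives 31/39; |achieved − target| = 0 ≤ 31/3900 ✓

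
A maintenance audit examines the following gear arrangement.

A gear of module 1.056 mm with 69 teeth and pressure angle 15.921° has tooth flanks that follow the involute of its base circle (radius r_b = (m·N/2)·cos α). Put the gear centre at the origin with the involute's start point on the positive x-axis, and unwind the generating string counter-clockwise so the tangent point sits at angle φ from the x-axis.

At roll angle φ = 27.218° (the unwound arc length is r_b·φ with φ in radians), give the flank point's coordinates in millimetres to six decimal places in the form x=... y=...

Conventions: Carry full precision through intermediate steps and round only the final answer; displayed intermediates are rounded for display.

x=38.767318 y=1.223892

recognized (one wheel, involute flank): single-mesh tooth geometry, m = 1.056, N = 69
pitch radius r_p = m·N/2 = 1.056·69/2 = 36.432000
base radius r_b = r_p·cos α = 36.432000·cos 15.921° = 35.034499
roll angle φ = 27.218° = 0.47504372 rad
x = r_b·(cos φ + φ·sin φ) = 38.767318
y = r_b·(sin φ − φ·cos φ) = 1.223892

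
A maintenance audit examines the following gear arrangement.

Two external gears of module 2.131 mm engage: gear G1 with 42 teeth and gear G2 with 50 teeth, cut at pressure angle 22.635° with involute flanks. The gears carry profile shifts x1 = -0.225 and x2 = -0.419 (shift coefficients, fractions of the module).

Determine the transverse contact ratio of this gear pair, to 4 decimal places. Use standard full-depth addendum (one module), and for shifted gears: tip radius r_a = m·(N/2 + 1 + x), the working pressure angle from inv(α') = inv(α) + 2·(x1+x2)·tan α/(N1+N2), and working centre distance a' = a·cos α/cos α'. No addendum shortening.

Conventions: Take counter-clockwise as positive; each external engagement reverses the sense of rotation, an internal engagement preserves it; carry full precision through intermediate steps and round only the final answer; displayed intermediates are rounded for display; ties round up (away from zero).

1.7574

topology: single-mesh involute geometry — m = 2.131, 42T/50T pair
base radii: r_b1 = 41.304067, r_b2 = 49.171509
tip radii: r_a1 = 46.402525, r_a2 = 54.513111
inv(α') = inv(22.635°) + 2·(-0.225-0.419)·tan α/(42+50) = 0.01608377  ⇒  α' = 20.49655°
a' = a·cos α / cos α' = 98.0260·cos 22.635°/cos 20.49655° = 96.590398
action lengths: √(r_a1²−r_b1²) = 21.146355, √(r_a2²−r_b2²) = 23.533848
base pitch p_b = π·m·cos α = 6.179074
CR = (21.146355 + 23.533848 − 96.590398·sin 20.49655°)/6.179074 = 1.757380
contact ratio ≈ 1.7574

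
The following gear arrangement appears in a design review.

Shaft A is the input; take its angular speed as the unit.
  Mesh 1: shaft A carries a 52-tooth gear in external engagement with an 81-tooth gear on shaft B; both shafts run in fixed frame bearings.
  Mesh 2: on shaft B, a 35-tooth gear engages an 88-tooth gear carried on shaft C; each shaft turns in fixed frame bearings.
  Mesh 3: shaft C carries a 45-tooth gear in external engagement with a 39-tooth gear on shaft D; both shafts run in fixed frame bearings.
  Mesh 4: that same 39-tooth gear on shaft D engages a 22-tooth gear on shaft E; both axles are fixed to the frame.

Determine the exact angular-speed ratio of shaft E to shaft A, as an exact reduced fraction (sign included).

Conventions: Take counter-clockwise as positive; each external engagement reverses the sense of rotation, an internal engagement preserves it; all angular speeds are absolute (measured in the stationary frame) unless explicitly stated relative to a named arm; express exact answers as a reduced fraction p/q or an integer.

class = fixed-axis compound train [4 meshes; 4 ratios multiply, 4 sense flips]
mesh 1 [52T→81T]: running ratio 52/81, sense −
mesh 2 [35T→88T]: running ratio 455/1782, sense +
mesh 3 [45T→39T]: running ratio 175/594, sense −
mesh 4 [39T→22T]: running ratio 2275/4356, sense +
ω_out/ω_in = 2275/4356

2275/4356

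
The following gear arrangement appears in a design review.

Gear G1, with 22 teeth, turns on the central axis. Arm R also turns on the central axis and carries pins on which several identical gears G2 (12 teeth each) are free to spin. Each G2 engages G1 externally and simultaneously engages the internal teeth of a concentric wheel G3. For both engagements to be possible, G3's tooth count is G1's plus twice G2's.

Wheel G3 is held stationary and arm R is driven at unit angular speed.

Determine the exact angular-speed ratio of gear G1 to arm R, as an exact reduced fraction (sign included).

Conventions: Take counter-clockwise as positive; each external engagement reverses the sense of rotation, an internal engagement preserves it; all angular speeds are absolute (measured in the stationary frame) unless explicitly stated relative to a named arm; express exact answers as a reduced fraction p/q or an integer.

34/11

topology: planetary set — G1 22T / G2 12T / G3 46T, arm = carrier (Willis)
ring teeth: 22 + 2·12 = 46
22(ω_sun−ω_arm) = −46(ω_ring−ω_arm),  ω_ring = 0, ω_arm = 1
ω_sun = 1 − (46/22)(0−1) = 34/11
ω_out/ω_in = 34/11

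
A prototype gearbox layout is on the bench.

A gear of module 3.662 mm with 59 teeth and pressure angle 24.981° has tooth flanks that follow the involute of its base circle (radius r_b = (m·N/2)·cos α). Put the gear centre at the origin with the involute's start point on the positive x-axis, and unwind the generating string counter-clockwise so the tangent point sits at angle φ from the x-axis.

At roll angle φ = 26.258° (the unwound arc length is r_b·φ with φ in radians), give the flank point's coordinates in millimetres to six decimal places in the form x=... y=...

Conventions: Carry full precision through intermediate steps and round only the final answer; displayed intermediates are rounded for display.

single-mesh involute tooth geometry (59T wheel at module 3.662)
pitch radius r_p = m·N/2 = 3.662·59/2 = 108.029000
base radius r_b = r_p·cos α = 108.029000·cos 24.981° = 97.922658
roll angle φ = 26.258° = 0.45828855 rad
x = r_b·(cos φ + φ·sin φ) = 107.672250
y = r_b·(sin φ − φ·cos φ) = 3.076309

x=107.672250 y=3.076309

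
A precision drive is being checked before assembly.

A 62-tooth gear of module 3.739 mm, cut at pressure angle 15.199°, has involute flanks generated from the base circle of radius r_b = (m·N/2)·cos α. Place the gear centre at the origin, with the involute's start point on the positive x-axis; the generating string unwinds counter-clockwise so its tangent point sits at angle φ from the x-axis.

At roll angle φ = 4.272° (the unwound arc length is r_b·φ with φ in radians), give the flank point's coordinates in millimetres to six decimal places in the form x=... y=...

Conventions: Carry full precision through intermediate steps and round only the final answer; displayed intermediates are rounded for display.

class = single-mesh tooth geometry [base-circle involute, m = 3.739, 62T]
pitch radius r_p = m·N/2 = 3.739·62/2 = 115.909000
base radius r_b = r_p·cos α = 115.909000·cos 15.199° = 111.854627
roll angle φ = 4.272° = 0.07456047 rad
x = r_b·(cos φ + φ·sin φ) = 112.165110
y = r_b·(sin φ − φ·cos φ) = 0.015446

x=112.165110 y=0.015446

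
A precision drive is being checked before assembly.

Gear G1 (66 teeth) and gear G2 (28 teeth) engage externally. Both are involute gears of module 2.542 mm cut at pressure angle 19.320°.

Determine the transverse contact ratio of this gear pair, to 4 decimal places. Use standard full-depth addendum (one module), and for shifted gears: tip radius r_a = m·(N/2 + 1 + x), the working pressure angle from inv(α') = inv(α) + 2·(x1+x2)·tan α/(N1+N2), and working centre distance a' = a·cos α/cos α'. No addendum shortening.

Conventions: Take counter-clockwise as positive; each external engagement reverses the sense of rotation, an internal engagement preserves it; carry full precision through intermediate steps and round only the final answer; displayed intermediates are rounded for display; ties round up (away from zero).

recognized (one external pair, fixed centres): single-mesh tooth geometry, m = 2.542, N1 = 66, N2 = 28
base radii: r_b1 = 79.162004, r_b2 = 33.583880
tip radii: r_a1 = 86.428000, r_a2 = 38.130000
no profile shift: α' = α, a' = a
action lengths: √(r_a1²−r_b1²) = 34.686832, √(r_a2²−r_b2²) = 18.056021
base pitch p_b = π·m·cos α = 7.536205
CR = (34.686832 + 18.056021 − 119.474000·sin 19.32000°)/7.536205 = 1.753617
contact ratio ≈ 1.7536

1.7536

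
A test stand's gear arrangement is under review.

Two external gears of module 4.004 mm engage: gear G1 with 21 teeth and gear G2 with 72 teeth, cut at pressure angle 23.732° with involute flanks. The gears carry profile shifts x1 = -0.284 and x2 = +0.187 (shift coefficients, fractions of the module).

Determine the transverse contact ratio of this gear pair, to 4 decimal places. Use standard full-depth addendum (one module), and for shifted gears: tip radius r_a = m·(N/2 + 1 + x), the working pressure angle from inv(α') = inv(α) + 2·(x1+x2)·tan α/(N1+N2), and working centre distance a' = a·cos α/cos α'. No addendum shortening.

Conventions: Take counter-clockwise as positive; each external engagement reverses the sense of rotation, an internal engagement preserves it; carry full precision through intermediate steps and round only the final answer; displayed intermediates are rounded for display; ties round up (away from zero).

1.5775

single-mesh involute tooth geometry (21T engaging 72T at module 4.004)
base radii: r_b1 = 38.486843, r_b2 = 131.954889
tip radii: r_a1 = 44.908864, r_a2 = 148.896748
inv(α') = inv(23.732°) + 2·(-0.284+0.187)·tan α/(21+72) = 0.02451697  ⇒  α' = 23.45656°
a' = a·cos α / cos α' = 186.1860·cos 23.732°/cos 23.45656° = 185.795481
action lengths: √(r_a1²−r_b1²) = 23.142364, √(r_a2²−r_b2²) = 68.979336
base pitch p_b = π·m·cos α = 11.515236
CR = (23.142364 + 68.979336 − 185.795481·sin 23.45656°)/11.515236 = 1.577485
contact ratio ≈ 1.5775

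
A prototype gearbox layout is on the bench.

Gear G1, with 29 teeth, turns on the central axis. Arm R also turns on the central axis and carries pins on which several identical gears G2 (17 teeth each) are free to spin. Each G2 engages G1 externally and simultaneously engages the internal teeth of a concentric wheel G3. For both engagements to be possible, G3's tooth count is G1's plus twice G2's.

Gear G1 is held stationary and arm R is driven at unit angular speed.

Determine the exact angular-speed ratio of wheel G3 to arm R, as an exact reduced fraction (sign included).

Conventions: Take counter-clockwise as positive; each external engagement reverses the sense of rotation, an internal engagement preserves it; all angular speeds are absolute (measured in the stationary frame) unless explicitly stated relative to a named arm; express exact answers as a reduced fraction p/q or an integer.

recognized (axles ride arm R): planetary set, 29/17/63 teeth
ring teeth: 29 + 2·17 = 63
29(ω_sun−ω_arm) = −63(ω_ring−ω_arm),  ω_sun = 0, ω_arm = 1
ω_ring = 1 − (29/63)(0−1) = 92/63
ω_out/ω_in = 92/63

92/63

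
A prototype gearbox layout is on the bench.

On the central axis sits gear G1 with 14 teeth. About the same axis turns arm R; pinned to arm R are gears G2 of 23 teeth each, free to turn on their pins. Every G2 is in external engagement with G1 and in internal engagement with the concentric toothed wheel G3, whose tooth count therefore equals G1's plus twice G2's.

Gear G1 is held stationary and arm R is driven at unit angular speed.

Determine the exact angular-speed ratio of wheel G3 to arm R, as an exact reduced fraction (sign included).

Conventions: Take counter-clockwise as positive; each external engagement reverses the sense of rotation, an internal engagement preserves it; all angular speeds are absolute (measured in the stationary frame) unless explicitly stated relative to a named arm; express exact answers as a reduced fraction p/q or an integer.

37/30

topology: planetary set — G1 14T / G2 23T / G3 60T, arm = carrier (Willis)
ring teeth: 14 + 2·23 = 60
14(ω_sun−ω_arm) = −60(ω_ring−ω_arm),  ω_sun = 0, ω_arm = 1
ω_ring = 1 − (14/60)(0−1) = 37/30
ω_out/ω_in = 37/30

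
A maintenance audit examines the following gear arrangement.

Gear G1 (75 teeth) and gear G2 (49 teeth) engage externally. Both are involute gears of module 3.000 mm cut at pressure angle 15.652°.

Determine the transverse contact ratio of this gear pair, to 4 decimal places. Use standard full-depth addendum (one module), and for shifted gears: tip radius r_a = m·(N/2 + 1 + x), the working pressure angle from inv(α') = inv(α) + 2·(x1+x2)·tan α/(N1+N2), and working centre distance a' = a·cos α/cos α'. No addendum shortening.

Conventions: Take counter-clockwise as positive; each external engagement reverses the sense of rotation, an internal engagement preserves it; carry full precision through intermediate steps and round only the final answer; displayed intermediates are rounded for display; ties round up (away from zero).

2.0850

topology: single-mesh involute geometry — m = 3.000, 75T/49T pair
base radii: r_b1 = 108.328287, r_b2 = 70.774481
tip radii: r_a1 = 115.500000, r_a2 = 76.500000
no profile shift: α' = α, a' = a
action lengths: √(r_a1²−r_b1²) = 40.065350, √(r_a2²−r_b2²) = 29.038300
base pitch p_b = π·m·cos α = 9.075289
CR = (40.065350 + 29.038300 − 186.000000·sin 15.65200°)/9.075289 = 2.085002
contact ratio ≈ 2.0850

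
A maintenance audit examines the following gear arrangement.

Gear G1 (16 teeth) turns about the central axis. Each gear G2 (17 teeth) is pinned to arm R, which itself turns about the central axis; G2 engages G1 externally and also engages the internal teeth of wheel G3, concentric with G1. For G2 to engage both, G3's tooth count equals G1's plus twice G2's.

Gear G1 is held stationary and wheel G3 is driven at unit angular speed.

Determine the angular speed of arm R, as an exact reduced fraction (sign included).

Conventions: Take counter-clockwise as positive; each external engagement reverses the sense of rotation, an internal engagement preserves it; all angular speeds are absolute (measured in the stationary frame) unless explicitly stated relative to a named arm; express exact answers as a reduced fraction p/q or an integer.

25/33

recognized (axles ride arm R): planetary set, 16/17/50 teeth
ring teeth: 16 + 2·17 = 50
16(ω_sun−ω_arm) = −50(ω_ring−ω_arm),  ω_sun = 0, ω_ring = 1
16(0−ω_arm) = −50(1−ω_arm)  ⇒  66·ω_arm = 50  ⇒  ω_arm = 25/33
exact speed ratio = 25/33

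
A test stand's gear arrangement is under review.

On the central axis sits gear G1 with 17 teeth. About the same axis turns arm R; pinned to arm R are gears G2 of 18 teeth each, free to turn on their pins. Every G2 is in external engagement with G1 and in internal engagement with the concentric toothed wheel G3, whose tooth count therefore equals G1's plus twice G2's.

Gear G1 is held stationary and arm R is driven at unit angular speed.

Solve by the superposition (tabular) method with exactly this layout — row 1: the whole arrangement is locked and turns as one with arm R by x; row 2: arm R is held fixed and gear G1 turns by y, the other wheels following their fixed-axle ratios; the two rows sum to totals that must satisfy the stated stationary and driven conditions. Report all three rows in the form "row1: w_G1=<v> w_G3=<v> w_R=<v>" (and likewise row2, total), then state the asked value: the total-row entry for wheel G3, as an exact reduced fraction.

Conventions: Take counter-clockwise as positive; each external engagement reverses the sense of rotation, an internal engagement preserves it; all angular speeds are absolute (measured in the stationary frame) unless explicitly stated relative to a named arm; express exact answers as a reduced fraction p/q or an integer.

recognized (axles ride arm R): planetary set, 17/18/53 teeth
row 1 — lock + rotate with arm: ω_sun = ω_ring = ω_arm = x
row 2 (arm held, sun turns y): ω_ring = −(17/53)·y, ω_arm = 0
boundary: total ω_sun = x + y = 0 and total ω_arm = x = 1  ⇒  y = -1, x = 1
row 2 ring = −(17/53)·(-1) = 17/53
totals (row 1 + row 2): sun 1 + (-1) = 0, ring 1 + 17/53 = 70/53, arm 1 + 0 = 1
asked cell (total, ring) = 70/53

row1: w_G1=1 w_G3=1 w_R=1
row2: w_G1=-1 w_G3=17/53 w_R=0
total: w_G1=0 w_G3=70/53 w_R=1
asked value: 70/53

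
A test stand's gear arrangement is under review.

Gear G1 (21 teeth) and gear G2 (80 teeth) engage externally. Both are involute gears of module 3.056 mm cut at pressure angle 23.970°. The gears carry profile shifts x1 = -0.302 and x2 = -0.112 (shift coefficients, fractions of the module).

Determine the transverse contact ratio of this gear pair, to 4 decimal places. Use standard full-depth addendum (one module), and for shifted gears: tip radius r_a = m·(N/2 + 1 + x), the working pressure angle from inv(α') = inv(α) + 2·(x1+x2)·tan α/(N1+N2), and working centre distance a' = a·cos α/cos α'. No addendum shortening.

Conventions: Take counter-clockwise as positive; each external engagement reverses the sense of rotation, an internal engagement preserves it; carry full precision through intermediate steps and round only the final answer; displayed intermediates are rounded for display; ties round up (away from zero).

single-mesh involute tooth geometry (21T engaging 80T at module 3.056)
base radii: r_b1 = 29.320676, r_b2 = 111.697814
tip radii: r_a1 = 34.221088, r_a2 = 124.953728
inv(α') = inv(23.970°) + 2·(-0.302-0.112)·tan α/(21+80) = 0.02260117  ⇒  α' = 22.85657°
a' = a·cos α / cos α' = 154.3280·cos 23.970°/cos 22.85657° = 153.034764
action lengths: √(r_a1²−r_b1²) = 17.645986, √(r_a2²−r_b2²) = 56.009217
base pitch p_b = π·m·cos α = 8.772726
CR = (17.645986 + 56.009217 − 153.034764·sin 22.85657°)/8.772726 = 1.620088
contact ratio ≈ 1.6201

1.6201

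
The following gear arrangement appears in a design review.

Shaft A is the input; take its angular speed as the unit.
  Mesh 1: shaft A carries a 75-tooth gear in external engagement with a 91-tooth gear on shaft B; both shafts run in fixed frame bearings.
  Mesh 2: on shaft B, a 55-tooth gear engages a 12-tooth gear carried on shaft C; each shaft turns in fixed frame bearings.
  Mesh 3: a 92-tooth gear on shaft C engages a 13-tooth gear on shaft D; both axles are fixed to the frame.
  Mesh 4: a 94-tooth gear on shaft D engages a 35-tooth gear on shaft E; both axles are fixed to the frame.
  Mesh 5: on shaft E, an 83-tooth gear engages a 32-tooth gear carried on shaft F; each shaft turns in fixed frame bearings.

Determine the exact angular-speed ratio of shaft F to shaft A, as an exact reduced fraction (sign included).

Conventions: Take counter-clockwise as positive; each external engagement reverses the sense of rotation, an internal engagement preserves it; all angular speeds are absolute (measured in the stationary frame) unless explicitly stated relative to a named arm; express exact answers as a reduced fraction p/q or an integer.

-24673825/132496

class = fixed-axis compound train [5 meshes; 5 ratios multiply, 5 sense flips]
mesh 1 [75T→91T]: running ratio 75/91, sense −
mesh 2 [55T→12T]: running ratio 1375/364, sense +
mesh 3 [92T→13T]: running ratio 31625/1183, sense −
mesh 4 [94T→35T]: running ratio 594550/8281, sense +
mesh 5 [83T→32T]: running ratio 24673825/132496, sense −
ω_out/ω_in = -24673825/132496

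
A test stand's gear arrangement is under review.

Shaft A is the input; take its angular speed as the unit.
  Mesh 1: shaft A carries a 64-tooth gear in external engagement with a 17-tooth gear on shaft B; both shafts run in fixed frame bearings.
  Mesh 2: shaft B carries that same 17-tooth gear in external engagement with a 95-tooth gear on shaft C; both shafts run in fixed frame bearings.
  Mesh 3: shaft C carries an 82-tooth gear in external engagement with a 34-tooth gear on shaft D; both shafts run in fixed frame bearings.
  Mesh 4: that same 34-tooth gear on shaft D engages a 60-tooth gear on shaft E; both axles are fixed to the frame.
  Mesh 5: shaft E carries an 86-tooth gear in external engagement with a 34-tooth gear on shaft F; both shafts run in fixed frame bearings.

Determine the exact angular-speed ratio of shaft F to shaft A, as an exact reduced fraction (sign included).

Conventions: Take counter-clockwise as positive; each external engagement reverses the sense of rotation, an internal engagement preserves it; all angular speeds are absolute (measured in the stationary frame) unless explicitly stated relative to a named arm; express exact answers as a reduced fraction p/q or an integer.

class = fixed-axis compound train [5 meshes; 5 ratios multiply, 5 sense flips]
mesh 1 [64T→17T]: running ratio 64/17, sense −
mesh 2 [17T→95T]: running ratio 64/95, sense +
mesh 3 [82T→34T]: running ratio 2624/1615, sense −
mesh 4 [34T→60T]: running ratio 1312/1425, sense +
mesh 5 [86T→34T]: running ratio 56416/24225, sense −
ω_out/ω_in = -56416/24225

-56416/24225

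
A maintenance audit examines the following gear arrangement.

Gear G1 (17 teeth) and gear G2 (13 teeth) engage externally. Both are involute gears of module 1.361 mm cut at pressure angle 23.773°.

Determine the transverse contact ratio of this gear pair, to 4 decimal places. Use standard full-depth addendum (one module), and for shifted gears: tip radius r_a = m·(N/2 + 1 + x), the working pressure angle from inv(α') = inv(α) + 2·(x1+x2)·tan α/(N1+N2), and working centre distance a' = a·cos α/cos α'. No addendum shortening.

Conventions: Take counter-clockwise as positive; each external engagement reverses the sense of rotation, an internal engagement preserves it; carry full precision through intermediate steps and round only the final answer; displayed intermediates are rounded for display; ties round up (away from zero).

topology: single-mesh involute geometry — m = 1.361, 17T/13T pair
base radii: r_b1 = 10.586910, r_b2 = 8.095872
tip radii: r_a1 = 12.929500, r_a2 = 10.207500
no profile shift: α' = α, a' = a
action lengths: √(r_a1²−r_b1²) = 7.422218, √(r_a2²−r_b2²) = 6.216905
base pitch p_b = π·m·cos α = 3.912913
CR = (7.422218 + 6.216905 − 20.415000·sin 23.77300°)/3.912913 = 1.382486
contact ratio ≈ 1.3825

1.3825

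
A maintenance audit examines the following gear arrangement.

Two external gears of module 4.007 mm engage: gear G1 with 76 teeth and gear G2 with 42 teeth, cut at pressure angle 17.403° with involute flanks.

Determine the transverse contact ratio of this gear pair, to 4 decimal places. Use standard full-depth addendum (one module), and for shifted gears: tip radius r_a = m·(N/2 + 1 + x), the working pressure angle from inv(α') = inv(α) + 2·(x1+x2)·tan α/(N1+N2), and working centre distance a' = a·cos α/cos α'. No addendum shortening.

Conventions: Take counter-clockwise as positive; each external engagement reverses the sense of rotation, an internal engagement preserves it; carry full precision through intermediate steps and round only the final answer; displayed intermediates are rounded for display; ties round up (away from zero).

1.9323

class = single-mesh tooth geometry [involute pair 76T × 42T, m = 4.007]
base radii: r_b1 = 145.295974, r_b2 = 80.295143
tip radii: r_a1 = 156.273000, r_a2 = 88.154000
no profile shift: α' = α, a' = a
action lengths: √(r_a1²−r_b1²) = 57.535473, √(r_a2²−r_b2²) = 36.384305
base pitch p_b = π·m·cos α = 12.012125
CR = (57.535473 + 36.384305 − 236.413000·sin 17.40300°)/12.012125 = 1.932284
contact ratio ≈ 1.9323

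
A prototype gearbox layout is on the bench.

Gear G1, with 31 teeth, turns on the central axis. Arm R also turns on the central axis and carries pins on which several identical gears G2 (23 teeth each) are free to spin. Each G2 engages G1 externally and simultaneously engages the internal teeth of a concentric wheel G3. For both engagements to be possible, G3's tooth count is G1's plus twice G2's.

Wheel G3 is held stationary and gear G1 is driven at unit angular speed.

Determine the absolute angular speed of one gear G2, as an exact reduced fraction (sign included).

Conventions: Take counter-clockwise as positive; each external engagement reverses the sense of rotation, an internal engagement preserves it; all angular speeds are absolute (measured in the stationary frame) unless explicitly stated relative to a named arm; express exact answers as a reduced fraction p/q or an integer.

recognized (axles ride arm R): planetary set, 31/23/77 teeth
ring teeth: 31 + 2·23 = 77
31(ω_sun−ω_arm) = −77(ω_ring−ω_arm),  ω_ring = 0, ω_sun = 1
31(1−ω_arm) = −77(0−ω_arm)  ⇒  108·ω_arm = 31  ⇒  ω_arm = 31/108
sun–planet mesh: 31·(1−31/108) = −23·(ω_p−ω_arm)  ⇒  ω_p−ω_arm = -2387/2484
ω_p = 31/108 − 2387/2484 = -31/46
exact speed ratio = -31/46

-31/46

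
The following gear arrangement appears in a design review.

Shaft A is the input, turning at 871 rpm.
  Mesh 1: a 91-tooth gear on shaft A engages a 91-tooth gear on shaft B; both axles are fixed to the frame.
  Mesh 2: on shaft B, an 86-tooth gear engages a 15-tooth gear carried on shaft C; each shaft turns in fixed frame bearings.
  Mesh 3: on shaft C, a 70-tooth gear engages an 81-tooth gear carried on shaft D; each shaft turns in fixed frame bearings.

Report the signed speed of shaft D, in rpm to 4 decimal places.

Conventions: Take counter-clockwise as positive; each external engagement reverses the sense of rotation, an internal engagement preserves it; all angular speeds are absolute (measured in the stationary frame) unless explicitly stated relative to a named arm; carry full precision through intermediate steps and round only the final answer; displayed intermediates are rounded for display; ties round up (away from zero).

recognized (4 fixed axles, 3 meshes): fixed-axis compound train
mesh 1 [91T→91T]: ω = 871.0000×91/91 = 871.0000 rpm, sense flips to −
mesh 2 [86T→15T]: ω = 871.0000×86/15 = 4993.7333 rpm, sense flips to +
mesh 3 [70T→81T]: ω = 4993.7333×70/81 = 4315.5720 rpm, sense flips to −
signed output speed = -4315.5720 rpm

-4315.5720 rpm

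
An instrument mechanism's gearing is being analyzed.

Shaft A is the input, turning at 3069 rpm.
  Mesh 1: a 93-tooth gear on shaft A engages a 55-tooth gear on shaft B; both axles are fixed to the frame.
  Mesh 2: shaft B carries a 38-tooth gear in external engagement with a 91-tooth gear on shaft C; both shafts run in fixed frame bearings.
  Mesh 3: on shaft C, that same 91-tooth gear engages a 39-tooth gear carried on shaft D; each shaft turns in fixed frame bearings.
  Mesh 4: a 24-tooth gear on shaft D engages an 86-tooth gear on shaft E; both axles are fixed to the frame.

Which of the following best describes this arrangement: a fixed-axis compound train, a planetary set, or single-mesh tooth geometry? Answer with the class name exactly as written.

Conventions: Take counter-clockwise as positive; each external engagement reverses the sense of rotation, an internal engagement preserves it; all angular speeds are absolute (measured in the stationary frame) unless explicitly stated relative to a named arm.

recognized (5 fixed axles, 4 meshes): fixed-axis compound train
classification: fixed-axis compound train

fixed-axis compound train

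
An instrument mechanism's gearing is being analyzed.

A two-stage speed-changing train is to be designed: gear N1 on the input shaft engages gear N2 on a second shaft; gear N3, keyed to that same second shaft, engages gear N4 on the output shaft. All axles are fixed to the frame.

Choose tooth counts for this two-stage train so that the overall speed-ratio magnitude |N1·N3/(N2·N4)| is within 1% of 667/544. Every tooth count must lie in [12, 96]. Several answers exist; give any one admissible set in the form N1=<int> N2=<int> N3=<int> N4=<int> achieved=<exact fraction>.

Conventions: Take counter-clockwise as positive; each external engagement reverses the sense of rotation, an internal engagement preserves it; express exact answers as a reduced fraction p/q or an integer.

N1=23 N2=16 N3=29 N4=34 achieved=667/544

topology: fixed-axis compound train — 2 stages, target 667/544
target = 667/544 in lowest terms: an exact hit needs N1·N3 = k·667 and N2·N4 = k·544 for one integer k, every count in [12, 96]; additionally prefer no 1:1 stage (N1 ≠ N2, N3 ≠ N4)
k = 1: N1·N3 = 667 = 23·29, N2·N4 = 544 = 16·34
achieved = 23·29/(16·34) = 667/544; |achieved − target| = 0 ≤ 667/54400 ✓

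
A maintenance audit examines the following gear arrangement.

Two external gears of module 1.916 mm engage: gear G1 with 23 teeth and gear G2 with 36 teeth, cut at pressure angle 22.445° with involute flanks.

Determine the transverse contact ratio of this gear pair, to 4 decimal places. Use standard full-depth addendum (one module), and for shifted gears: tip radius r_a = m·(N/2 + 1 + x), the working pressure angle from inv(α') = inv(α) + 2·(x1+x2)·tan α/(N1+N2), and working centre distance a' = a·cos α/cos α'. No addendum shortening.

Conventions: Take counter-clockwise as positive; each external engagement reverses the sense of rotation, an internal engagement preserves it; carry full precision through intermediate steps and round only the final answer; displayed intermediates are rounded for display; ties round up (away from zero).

recognized (one external pair, fixed centres): single-mesh tooth geometry, m = 1.916, N1 = 23, N2 = 36
base radii: r_b1 = 20.364846, r_b2 = 31.875412
tip radii: r_a1 = 23.950000, r_a2 = 36.404000
no profile shift: α' = α, a' = a
action lengths: √(r_a1²−r_b1²) = 12.604584, √(r_a2²−r_b2²) = 17.584349
base pitch p_b = π·m·cos α = 5.563309
CR = (12.604584 + 17.584349 − 56.522000·sin 22.44500°)/5.563309 = 1.547467
contact ratio ≈ 1.5475

1.5475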